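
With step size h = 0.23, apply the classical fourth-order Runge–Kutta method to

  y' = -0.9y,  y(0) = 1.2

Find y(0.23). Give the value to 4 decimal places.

0.9756

RK4: k1 = f(x_n, y_n); k2 = f(x_n + h/2, y_n + (h/2)·k1); k3 = f(x_n + h/2, y_n + (h/2)·k2); k4 = f(x_n + h, y_n + h·k3); y_{n+1} = y_n + (h/6)·(k1 + 2k2 + 2k3 + k4).
x=0.000000, y=1.200000:
  k1 = f(0.000000, 1.200000) = -1.080000
  k2 = f(0.115000, 1.075800) = -0.968220
  k3 = f(0.115000, 1.088655) = -0.979789
  k4 = f(0.230000, 0.974648) = -0.877184
  y ← 1.200000 + (0.23/6)·(k1 + 2k2 + 2k3 + k4) = 0.975627
y(0.23) ≈ 0.9756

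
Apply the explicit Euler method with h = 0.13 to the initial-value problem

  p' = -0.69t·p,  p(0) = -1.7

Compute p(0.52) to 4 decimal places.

Euler: p_{n+1} = p_n + h·f(t_n, p_n).
t=0.000000, p=-1.700000: f=0.000000 → p ← -1.700000 + 0.13·0.000000 = -1.700000
t=0.130000, p=-1.700000: f=0.152490 → p ← -1.700000 + 0.13·0.152490 = -1.680176
t=0.260000, p=-1.680176: f=0.301424 → p ← -1.680176 + 0.13·0.301424 = -1.640991
t=0.390000, p=-1.640991: f=0.441591 → p ← -1.640991 + 0.13·0.441591 = -1.583584
p(0.52) ≈ -1.5836

-1.5836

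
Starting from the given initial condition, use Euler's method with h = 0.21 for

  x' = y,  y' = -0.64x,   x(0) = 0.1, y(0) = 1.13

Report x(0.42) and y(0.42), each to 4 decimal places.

Euler on (x,y): x_{n+1} = x_n + h·x', y_{n+1} = y_n + h·y'.
0.000000: (0.100000, 1.130000); f=(1.130000, -0.064000) → (0.337300, 1.116560)
0.210000: (0.337300, 1.116560); f=(1.116560, -0.215872) → (0.571778, 1.071227)
(x(0.42), y(0.42)) ≈ (0.5718, 1.0712)

0.5718, 1.0712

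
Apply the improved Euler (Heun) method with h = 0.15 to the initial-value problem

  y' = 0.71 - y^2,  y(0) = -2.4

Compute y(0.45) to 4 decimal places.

Heun: k1 = f(s_n, y_n); k2 = f(s_n + h, y_n + h·k1); y_{n+1} = y_n + (h/2)·(k1 + k2).
s=0.000000, y=-2.400000:
  k1 = f(0.000000, -2.400000) = -5.050000
  k2 = f(0.150000, -3.157500) = -9.259806
  y ← -2.400000 + (0.15/2)·(-5.050000 + (-9.259806)) = -3.473235
s=0.150000, y=-3.473235:
  k1 = f(0.150000, -3.473235) = -11.353365
  k2 = f(0.300000, -5.176240) = -26.083462
  y ← -3.473235 + (0.15/2)·(-11.353365 + (-26.083462)) = -6.280997
s=0.300000, y=-6.280997:
  k1 = f(0.300000, -6.280997) = -38.740929
  k2 = f(0.450000, -12.092137) = -145.509774
  y ← -6.280997 + (0.15/2)·(-38.740929 + (-145.509774)) = -20.099800
y(0.45) ≈ -20.0998

-20.0998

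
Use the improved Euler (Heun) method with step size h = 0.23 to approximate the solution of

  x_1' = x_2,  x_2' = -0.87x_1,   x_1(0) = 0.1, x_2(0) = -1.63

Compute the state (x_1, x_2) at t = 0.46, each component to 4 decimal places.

-0.6417, -1.5199

Heun on (x_1,x_2): k1 = f(t_n, state_n); k2 = f(t_n + h, state_n + h·k1); state_{n+1} = state_n + (h/2)·(k1 + k2).
0.000000: (0.100000, -1.630000)
  k1 = (-1.630000, -0.087000)
  predictor → (-0.274900, -1.650010)
  k2 = (-1.650010, 0.239163)
  → (-0.277201, -1.612501)
0.230000: (-0.277201, -1.612501)
  k1 = (-1.612501, 0.241165)
  predictor → (-0.648076, -1.557033)
  k2 = (-1.557033, 0.563827)
  → (-0.641698, -1.519927)
(x_1(0.46), x_2(0.46)) ≈ (-0.6417, -1.5199)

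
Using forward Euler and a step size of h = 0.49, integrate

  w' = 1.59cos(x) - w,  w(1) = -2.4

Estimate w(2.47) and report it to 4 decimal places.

Euler: w_{n+1} = w_n + h·f(x_n, w_n).
x=1.000000, w=-2.400000: f=3.259081 → w ← -2.400000 + 0.49·3.259081 = -0.803050
x=1.490000, w=-0.803050: f=0.931377 → w ← -0.803050 + 0.49·0.931377 = -0.346676
x=1.980000, w=-0.346676: f=-0.285952 → w ← -0.346676 + 0.49·(-0.285952) = -0.486792
w(2.47) ≈ -0.4868

-0.4868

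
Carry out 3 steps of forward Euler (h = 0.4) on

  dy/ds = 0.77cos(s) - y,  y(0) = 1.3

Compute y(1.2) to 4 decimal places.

Euler: y_{n+1} = y_n + h·f(s_n, y_n).
s=0.000000, y=1.300000: f=-0.530000 → y ← 1.300000 + 0.4·(-0.530000) = 1.088000
s=0.400000, y=1.088000: f=-0.378783 → y ← 1.088000 + 0.4·(-0.378783) = 0.936487
s=0.800000, y=0.936487: f=-0.400023 → y ← 0.936487 + 0.4·(-0.400023) = 0.776478
y(1.2) ≈ 0.7765

0.7765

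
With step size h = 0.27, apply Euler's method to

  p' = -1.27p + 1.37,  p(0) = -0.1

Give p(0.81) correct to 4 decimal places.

0.7443

Euler: p_{n+1} = p_n + h·f(t_n, p_n).
t=0.000000, p=-0.100000: f=1.497000 → p ← -0.100000 + 0.27·1.497000 = 0.304190
t=0.270000, p=0.304190: f=0.983679 → p ← 0.304190 + 0.27·0.983679 = 0.569783
t=0.540000, p=0.569783: f=0.646375 → p ← 0.569783 + 0.27·0.646375 = 0.744305
p(0.81) ≈ 0.7443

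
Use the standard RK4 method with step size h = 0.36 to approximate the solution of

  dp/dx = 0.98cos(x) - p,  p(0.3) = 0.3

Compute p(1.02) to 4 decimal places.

RK4: k1 = f(x_n, p_n); k2 = f(x_n + h/2, p_n + (h/2)·k1); k3 = f(x_n + h/2, p_n + (h/2)·k2); k4 = f(x_n + h, p_n + h·k3); p_{n+1} = p_n + (h/6)·(k1 + 2k2 + 2k3 + k4).
x=0.300000, p=0.300000:
  k1 = f(0.300000, 0.300000) = 0.636230
  k2 = f(0.480000, 0.414521) = 0.454734
  k3 = f(0.480000, 0.381852) = 0.487403
  k4 = f(0.660000, 0.475465) = 0.298727
  p ← 0.300000 + (0.36/6)·(k1 + 2k2 + 2k3 + k4) = 0.469154
x=0.660000, p=0.469154:
  k1 = f(0.660000, 0.469154) = 0.305039
  k2 = f(0.840000, 0.524061) = 0.130053
  k3 = f(0.840000, 0.492563) = 0.161550
  k4 = f(1.020000, 0.527312) = -0.014413
  p ← 0.469154 + (0.36/6)·(k1 + 2k2 + 2k3 + k4) = 0.521584
p(1.02) ≈ 0.5216

0.5216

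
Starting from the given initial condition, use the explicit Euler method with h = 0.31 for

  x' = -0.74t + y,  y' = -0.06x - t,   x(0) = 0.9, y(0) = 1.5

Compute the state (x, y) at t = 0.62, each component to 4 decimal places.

Euler on (x,y): x_{n+1} = x_n + h·x', y_{n+1} = y_n + h·y'.
0.000000: (0.900000, 1.500000); f=(1.500000, -0.054000) → (1.365000, 1.483260)
0.310000: (1.365000, 1.483260); f=(1.253860, -0.391900) → (1.753697, 1.361771)
(x(0.62), y(0.62)) ≈ (1.7537, 1.3618)

1.7537, 1.3618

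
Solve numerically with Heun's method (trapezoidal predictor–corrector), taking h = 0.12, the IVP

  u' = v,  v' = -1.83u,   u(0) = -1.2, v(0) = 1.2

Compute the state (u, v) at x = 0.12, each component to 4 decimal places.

Heun on (u,v): k1 = f(x_n, state_n); k2 = f(x_n + h, state_n + h·k1); state_{n+1} = state_n + (h/2)·(k1 + k2).
0.000000: (-1.200000, 1.200000)
  k1 = (1.200000, 2.196000)
  predictor → (-1.056000, 1.463520)
  k2 = (1.463520, 1.932480)
  → (-1.040189, 1.447709)
(u(0.12), v(0.12)) ≈ (-1.0402, 1.4477)

-1.0402, 1.4477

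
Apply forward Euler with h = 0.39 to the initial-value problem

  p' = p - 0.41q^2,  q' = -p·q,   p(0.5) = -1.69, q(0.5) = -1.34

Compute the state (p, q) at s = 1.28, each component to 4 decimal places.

Euler on (p,q): p_{n+1} = p_n + h·p', q_{n+1} = q_n + h·q'.
0.500000: (-1.690000, -1.340000); f=(-2.426196, -2.264600) → (-2.636216, -2.223194)
0.890000: (-2.636216, -2.223194); f=(-4.662679, -5.860821) → (-4.454661, -4.508914)
(p(1.28), q(1.28)) ≈ (-4.4547, -4.5089)

-4.4547, -4.5089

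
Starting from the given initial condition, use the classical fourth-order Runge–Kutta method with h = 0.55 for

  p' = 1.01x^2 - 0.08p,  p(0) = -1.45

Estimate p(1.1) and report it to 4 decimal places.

-0.8894

RK4: k1 = f(x_n, p_n); k2 = f(x_n + h/2, p_n + (h/2)·k1); k3 = f(x_n + h/2, p_n + (h/2)·k2); k4 = f(x_n + h, p_n + h·k3); p_{n+1} = p_n + (h/6)·(k1 + 2k2 + 2k3 + k4).
x=0.000000, p=-1.450000:
  k1 = f(0.000000, -1.450000) = 0.116000
  k2 = f(0.275000, -1.418100) = 0.189829
  k3 = f(0.275000, -1.397797) = 0.188205
  k4 = f(0.550000, -1.346487) = 0.413244
  p ← -1.450000 + (0.55/6)·(k1 + 2k2 + 2k3 + k4) = -1.332180
x=0.550000, p=-1.332180:
  k1 = f(0.550000, -1.332180) = 0.412099
  k2 = f(0.825000, -1.218852) = 0.784939
  k3 = f(0.825000, -1.116321) = 0.776737
  k4 = f(1.100000, -0.904974) = 1.294498
  p ← -1.332180 + (0.55/6)·(k1 + 2k2 + 2k3 + k4) = -0.889434
p(1.1) ≈ -0.8894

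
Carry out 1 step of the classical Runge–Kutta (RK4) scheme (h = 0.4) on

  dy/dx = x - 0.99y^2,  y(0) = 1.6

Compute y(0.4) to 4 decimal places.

RK4: k1 = f(x_n, y_n); k2 = f(x_n + h/2, y_n + (h/2)·k1); k3 = f(x_n + h/2, y_n + (h/2)·k2); k4 = f(x_n + h, y_n + h·k3); y_{n+1} = y_n + (h/6)·(k1 + 2k2 + 2k3 + k4).
x=0.000000, y=1.600000:
  k1 = f(0.000000, 1.600000) = -2.534400
  k2 = f(0.200000, 1.093120) = -0.982962
  k3 = f(0.200000, 1.403408) = -1.749857
  k4 = f(0.400000, 0.900057) = -0.402002
  y ← 1.600000 + (0.4/6)·(k1 + 2k2 + 2k3 + k4) = 1.039864
y(0.4) ≈ 1.0399

1.0399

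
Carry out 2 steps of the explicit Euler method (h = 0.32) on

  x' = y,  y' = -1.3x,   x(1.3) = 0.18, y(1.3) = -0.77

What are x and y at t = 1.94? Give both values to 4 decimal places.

Euler on (x,y): x_{n+1} = x_n + h·x', y_{n+1} = y_n + h·y'.
1.300000: (0.180000, -0.770000); f=(-0.770000, -0.234000) → (-0.066400, -0.844880)
1.620000: (-0.066400, -0.844880); f=(-0.844880, 0.086320) → (-0.336762, -0.817258)
(x(1.94), y(1.94)) ≈ (-0.3368, -0.8173)

-0.3368, -0.8173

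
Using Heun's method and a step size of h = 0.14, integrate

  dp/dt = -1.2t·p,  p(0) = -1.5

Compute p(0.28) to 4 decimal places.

Heun: k1 = f(t_n, p_n); k2 = f(t_n + h, p_n + h·k1); p_{n+1} = p_n + (h/2)·(k1 + k2).
t=0.000000, p=-1.500000:
  k1 = f(0.000000, -1.500000) = 0.000000
  k2 = f(0.140000, -1.500000) = 0.252000
  p ← -1.500000 + (0.14/2)·(0.000000 + 0.252000) = -1.482360
t=0.140000, p=-1.482360:
  k1 = f(0.140000, -1.482360) = 0.249036
  k2 = f(0.280000, -1.447495) = 0.486358
  p ← -1.482360 + (0.14/2)·(0.249036 + 0.486358) = -1.430882
p(0.28) ≈ -1.4309

-1.4309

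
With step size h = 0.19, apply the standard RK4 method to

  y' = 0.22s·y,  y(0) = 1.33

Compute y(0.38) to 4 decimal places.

1.3513

RK4: k1 = f(s_n, y_n); k2 = f(s_n + h/2, y_n + (h/2)·k1); k3 = f(s_n + h/2, y_n + (h/2)·k2); k4 = f(s_n + h, y_n + h·k3); y_{n+1} = y_n + (h/6)·(k1 + 2k2 + 2k3 + k4).
s=0.000000, y=1.330000:
  k1 = f(0.000000, 1.330000) = 0.000000
  k2 = f(0.095000, 1.330000) = 0.027797
  k3 = f(0.095000, 1.332641) = 0.027852
  k4 = f(0.190000, 1.335292) = 0.055815
  y ← 1.330000 + (0.19/6)·(k1 + 2k2 + 2k3 + k4) = 1.335292
s=0.190000, y=1.335292:
  k1 = f(0.190000, 1.335292) = 0.055815
  k2 = f(0.285000, 1.340594) = 0.084055
  k3 = f(0.285000, 1.343277) = 0.084223
  k4 = f(0.380000, 1.351294) = 0.112968
  y ← 1.335292 + (0.19/6)·(k1 + 2k2 + 2k3 + k4) = 1.351294
y(0.38) ≈ 1.3513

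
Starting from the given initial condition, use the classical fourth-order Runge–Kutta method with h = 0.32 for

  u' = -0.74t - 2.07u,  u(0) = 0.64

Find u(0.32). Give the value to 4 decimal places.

RK4: k1 = f(t_n, u_n); k2 = f(t_n + h/2, u_n + (h/2)·k1); k3 = f(t_n + h/2, u_n + (h/2)·k2); k4 = f(t_n + h, u_n + h·k3); u_{n+1} = u_n + (h/6)·(k1 + 2k2 + 2k3 + k4).
t=0.000000, u=0.640000:
  k1 = f(0.000000, 0.640000) = -1.324800
  k2 = f(0.160000, 0.428032) = -1.004426
  k3 = f(0.160000, 0.479292) = -1.110534
  k4 = f(0.320000, 0.284629) = -0.825982
  u ← 0.640000 + (0.32/6)·(k1 + 2k2 + 2k3 + k4) = 0.299696
u(0.32) ≈ 0.2997

0.2997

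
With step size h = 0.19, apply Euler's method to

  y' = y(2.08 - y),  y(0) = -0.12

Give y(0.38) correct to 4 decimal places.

-0.2429

Euler: y_{n+1} = y_n + h·f(t_n, y_n).
t=0.000000, y=-0.120000: f=-0.264000 → y ← -0.120000 + 0.19·(-0.264000) = -0.170160
t=0.190000, y=-0.170160: f=-0.382887 → y ← -0.170160 + 0.19·(-0.382887) = -0.242909
y(0.38) ≈ -0.2429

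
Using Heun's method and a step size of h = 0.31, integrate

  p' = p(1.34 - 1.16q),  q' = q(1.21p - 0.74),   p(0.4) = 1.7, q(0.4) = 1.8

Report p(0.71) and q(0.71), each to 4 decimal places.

Heun on (p,q): k1 = f(s_n, state_n); k2 = f(s_n + h, state_n + h·k1); state_{n+1} = state_n + (h/2)·(k1 + k2).
0.400000: (1.700000, 1.800000)
  k1 = (-1.271600, 2.370600)
  predictor → (1.305804, 2.534886)
  k2 = (-2.089897, 2.129362)
  → (1.178968, 2.497494)
(p(0.71), q(0.71)) ≈ (1.1790, 2.4975)

1.1790, 2.4975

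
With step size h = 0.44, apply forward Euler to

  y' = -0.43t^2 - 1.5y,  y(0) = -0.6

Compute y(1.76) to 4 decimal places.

-0.3917

Euler: y_{n+1} = y_n + h·f(t_n, y_n).
t=0.000000, y=-0.600000: f=0.900000 → y ← -0.600000 + 0.44·0.900000 = -0.204000
t=0.440000, y=-0.204000: f=0.222752 → y ← -0.204000 + 0.44·0.222752 = -0.105989
t=0.880000, y=-0.105989: f=-0.174008 → y ← -0.105989 + 0.44·(-0.174008) = -0.182553
t=1.320000, y=-0.182553: f=-0.475403 → y ← -0.182553 + 0.44·(-0.475403) = -0.391730
y(1.76) ≈ -0.3917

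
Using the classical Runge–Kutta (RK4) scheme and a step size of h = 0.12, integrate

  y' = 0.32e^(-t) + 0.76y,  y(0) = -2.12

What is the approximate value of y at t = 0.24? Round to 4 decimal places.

-2.4690

RK4: k1 = f(t_n, y_n); k2 = f(t_n + h/2, y_n + (h/2)·k1); k3 = f(t_n + h/2, y_n + (h/2)·k2); k4 = f(t_n + h, y_n + h·k3); y_{n+1} = y_n + (h/6)·(k1 + 2k2 + 2k3 + k4).
t=0.000000, y=-2.120000:
  k1 = f(0.000000, -2.120000) = -1.291200
  k2 = f(0.060000, -2.197472) = -1.368714
  k3 = f(0.060000, -2.202123) = -1.372249
  k4 = f(0.120000, -2.284670) = -1.452535
  y ← -2.120000 + (0.12/6)·(k1 + 2k2 + 2k3 + k4) = -2.284513
t=0.120000, y=-2.284513:
  k1 = f(0.120000, -2.284513) = -1.452415
  k2 = f(0.180000, -2.371658) = -1.535174
  k3 = f(0.180000, -2.376624) = -1.538947
  k4 = f(0.240000, -2.469187) = -1.624861
  y ← -2.284513 + (0.12/6)·(k1 + 2k2 + 2k3 + k4) = -2.469024
y(0.24) ≈ -2.4690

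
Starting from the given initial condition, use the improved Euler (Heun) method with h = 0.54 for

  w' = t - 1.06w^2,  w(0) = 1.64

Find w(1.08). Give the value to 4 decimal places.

Heun: k1 = f(t_n, w_n); k2 = f(t_n + h, w_n + h·k1); w_{n+1} = w_n + (h/2)·(k1 + k2).
t=0.000000, w=1.640000:
  k1 = f(0.000000, 1.640000) = -2.850976
  k2 = f(0.540000, 0.100473) = 0.529299
  w ← 1.640000 + (0.54/2)·(-2.850976 + 0.529299) = 1.013147
t=0.540000, w=1.013147:
  k1 = f(0.540000, 1.013147) = -0.548056
  k2 = f(1.080000, 0.717197) = 0.534766
  w ← 1.013147 + (0.54/2)·(-0.548056 + 0.534766) = 1.009559
w(1.08) ≈ 1.0096

1.0096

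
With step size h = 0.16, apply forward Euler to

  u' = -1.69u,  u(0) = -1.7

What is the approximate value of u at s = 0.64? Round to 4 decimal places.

-0.4817

Euler: u_{n+1} = u_n + h·f(s_n, u_n).
s=0.000000, u=-1.700000: f=2.873000 → u ← -1.700000 + 0.16·2.873000 = -1.240320
s=0.160000, u=-1.240320: f=2.096141 → u ← -1.240320 + 0.16·2.096141 = -0.904937
s=0.320000, u=-0.904937: f=1.529344 → u ← -0.904937 + 0.16·1.529344 = -0.660242
s=0.480000, u=-0.660242: f=1.115810 → u ← -0.660242 + 0.16·1.115810 = -0.481713
u(0.64) ≈ -0.4817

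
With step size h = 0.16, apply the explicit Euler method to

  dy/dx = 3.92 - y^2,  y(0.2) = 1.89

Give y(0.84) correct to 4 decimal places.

1.9782

Euler: y_{n+1} = y_n + h·f(x_n, y_n).
x=0.200000, y=1.890000: f=0.347900 → y ← 1.890000 + 0.16·0.347900 = 1.945664
x=0.360000, y=1.945664: f=0.134392 → y ← 1.945664 + 0.16·0.134392 = 1.967167
x=0.520000, y=1.967167: f=0.050255 → y ← 1.967167 + 0.16·0.050255 = 1.975208
x=0.680000, y=1.975208: f=0.018555 → y ← 1.975208 + 0.16·0.018555 = 1.978176
y(0.84) ≈ 1.9782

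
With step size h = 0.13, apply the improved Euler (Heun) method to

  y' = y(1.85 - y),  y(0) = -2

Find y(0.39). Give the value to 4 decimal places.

-32.3330

Heun: k1 = f(x_n, y_n); k2 = f(x_n + h, y_n + h·k1); y_{n+1} = y_n + (h/2)·(k1 + k2).
x=0.000000, y=-2.000000:
  k1 = f(0.000000, -2.000000) = -7.700000
  k2 = f(0.130000, -3.001000) = -14.557851
  y ← -2.000000 + (0.13/2)·(-7.700000 + (-14.557851)) = -3.446760
x=0.130000, y=-3.446760:
  k1 = f(0.130000, -3.446760) = -18.256663
  k2 = f(0.260000, -5.820127) = -44.641107
  y ← -3.446760 + (0.13/2)·(-18.256663 + (-44.641107)) = -7.535115
x=0.260000, y=-7.535115:
  k1 = f(0.260000, -7.535115) = -70.717927
  k2 = f(0.390000, -16.728446) = -310.788528
  y ← -7.535115 + (0.13/2)·(-70.717927 + (-310.788528)) = -32.333035
y(0.39) ≈ -32.3330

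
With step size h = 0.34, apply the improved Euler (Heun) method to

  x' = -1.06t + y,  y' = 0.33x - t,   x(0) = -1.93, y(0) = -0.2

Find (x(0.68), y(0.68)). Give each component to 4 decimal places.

-2.5021, -0.9027

Heun on (x,y): k1 = f(t_n, state_n); k2 = f(t_n + h, state_n + h·k1); state_{n+1} = state_n + (h/2)·(k1 + k2).
0.000000: (-1.930000, -0.200000)
  k1 = (-0.200000, -0.636900)
  predictor → (-1.998000, -0.416546)
  k2 = (-0.776946, -0.999340)
  → (-2.096081, -0.478161)
0.340000: (-2.096081, -0.478161)
  k1 = (-0.838561, -1.031707)
  predictor → (-2.381191, -0.828941)
  k2 = (-1.549741, -1.465793)
  → (-2.502092, -0.902736)
(x(0.68), y(0.68)) ≈ (-2.5021, -0.9027)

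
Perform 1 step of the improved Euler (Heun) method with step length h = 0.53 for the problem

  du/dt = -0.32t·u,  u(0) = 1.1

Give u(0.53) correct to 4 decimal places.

1.0506

Heun: k1 = f(t_n, u_n); k2 = f(t_n + h, u_n + h·k1); u_{n+1} = u_n + (h/2)·(k1 + k2).
t=0.000000, u=1.100000:
  k1 = f(0.000000, 1.100000) = 0.000000
  k2 = f(0.530000, 1.100000) = -0.186560
  u ← 1.100000 + (0.53/2)·(0.000000 + (-0.186560)) = 1.050562
u(0.53) ≈ 1.0506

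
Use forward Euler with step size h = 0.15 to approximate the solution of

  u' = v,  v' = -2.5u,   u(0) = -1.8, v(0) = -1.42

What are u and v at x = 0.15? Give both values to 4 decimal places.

-2.0130, -0.7450

Euler on (u,v): u_{n+1} = u_n + h·u', v_{n+1} = v_n + h·v'.
0.000000: (-1.800000, -1.420000); f=(-1.420000, 4.500000) → (-2.013000, -0.745000)
(u(0.15), v(0.15)) ≈ (-2.0130, -0.7450)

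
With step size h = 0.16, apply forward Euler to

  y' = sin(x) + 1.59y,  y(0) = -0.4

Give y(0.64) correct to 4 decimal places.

-0.8133

Euler: y_{n+1} = y_n + h·f(x_n, y_n).
x=0.000000, y=-0.400000: f=-0.636000 → y ← -0.400000 + 0.16·(-0.636000) = -0.501760
x=0.160000, y=-0.501760: f=-0.638480 → y ← -0.501760 + 0.16·(-0.638480) = -0.603917
x=0.320000, y=-0.603917: f=-0.645661 → y ← -0.603917 + 0.16·(-0.645661) = -0.707223
x=0.480000, y=-0.707223: f=-0.662705 → y ← -0.707223 + 0.16·(-0.662705) = -0.813255
y(0.64) ≈ -0.8133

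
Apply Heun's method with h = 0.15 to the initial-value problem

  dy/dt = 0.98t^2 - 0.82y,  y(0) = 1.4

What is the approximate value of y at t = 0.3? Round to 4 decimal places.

1.1050

Heun: k1 = f(t_n, y_n); k2 = f(t_n + h, y_n + h·k1); y_{n+1} = y_n + (h/2)·(k1 + k2).
t=0.000000, y=1.400000:
  k1 = f(0.000000, 1.400000) = -1.148000
  k2 = f(0.150000, 1.227800) = -0.984746
  y ← 1.400000 + (0.15/2)·(-1.148000 + (-0.984746)) = 1.240044
t=0.150000, y=1.240044:
  k1 = f(0.150000, 1.240044) = -0.994786
  k2 = f(0.300000, 1.090826) = -0.806277
  y ← 1.240044 + (0.15/2)·(-0.994786 + (-0.806277)) = 1.104964
y(0.3) ≈ 1.1050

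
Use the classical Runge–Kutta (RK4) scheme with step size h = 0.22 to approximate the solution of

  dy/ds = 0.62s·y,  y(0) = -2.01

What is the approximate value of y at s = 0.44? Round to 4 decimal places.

-2.1343

RK4: k1 = f(s_n, y_n); k2 = f(s_n + h/2, y_n + (h/2)·k1); k3 = f(s_n + h/2, y_n + (h/2)·k2); k4 = f(s_n + h, y_n + h·k3); y_{n+1} = y_n + (h/6)·(k1 + 2k2 + 2k3 + k4).
s=0.000000, y=-2.010000:
  k1 = f(0.000000, -2.010000) = 0.000000
  k2 = f(0.110000, -2.010000) = -0.137082
  k3 = f(0.110000, -2.025079) = -0.138110
  k4 = f(0.220000, -2.040384) = -0.278308
  y ← -2.010000 + (0.22/6)·(k1 + 2k2 + 2k3 + k4) = -2.040385
s=0.220000, y=-2.040385:
  k1 = f(0.220000, -2.040385) = -0.278309
  k2 = f(0.330000, -2.070999) = -0.423726
  k3 = f(0.330000, -2.086995) = -0.426999
  k4 = f(0.440000, -2.134325) = -0.582244
  y ← -2.040385 + (0.22/6)·(k1 + 2k2 + 2k3 + k4) = -2.134326
y(0.44) ≈ -2.1343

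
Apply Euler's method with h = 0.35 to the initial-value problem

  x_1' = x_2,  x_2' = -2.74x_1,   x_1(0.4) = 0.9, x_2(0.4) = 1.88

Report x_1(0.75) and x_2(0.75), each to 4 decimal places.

Euler on (x_1,x_2): x_1_{n+1} = x_1_n + h·x_1', x_2_{n+1} = x_2_n + h·x_2'.
0.400000: (0.900000, 1.880000); f=(1.880000, -2.466000) → (1.558000, 1.016900)
(x_1(0.75), x_2(0.75)) ≈ (1.5580, 1.0169)

1.5580, 1.0169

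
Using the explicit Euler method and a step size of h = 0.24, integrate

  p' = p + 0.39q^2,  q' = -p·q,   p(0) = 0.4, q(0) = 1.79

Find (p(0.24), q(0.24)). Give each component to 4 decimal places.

Euler on (p,q): p_{n+1} = p_n + h·p', q_{n+1} = q_n + h·q'.
0.000000: (0.400000, 1.790000); f=(1.649599, -0.716000) → (0.795904, 1.618160)
(p(0.24), q(0.24)) ≈ (0.7959, 1.6182)

0.7959, 1.6182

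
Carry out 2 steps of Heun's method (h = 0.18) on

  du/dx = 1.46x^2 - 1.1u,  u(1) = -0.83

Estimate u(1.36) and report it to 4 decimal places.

Heun: k1 = f(x_n, u_n); k2 = f(x_n + h, u_n + h·k1); u_{n+1} = u_n + (h/2)·(k1 + k2).
x=1.000000, u=-0.830000:
  k1 = f(1.000000, -0.830000) = 2.373000
  k2 = f(1.180000, -0.402860) = 2.476050
  u ← -0.830000 + (0.18/2)·(2.373000 + 2.476050) = -0.393585
x=1.180000, u=-0.393585:
  k1 = f(1.180000, -0.393585) = 2.465848
  k2 = f(1.360000, 0.050267) = 2.645122
  u ← -0.393585 + (0.18/2)·(2.465848 + 2.645122) = 0.066402
u(1.36) ≈ 0.0664

0.0664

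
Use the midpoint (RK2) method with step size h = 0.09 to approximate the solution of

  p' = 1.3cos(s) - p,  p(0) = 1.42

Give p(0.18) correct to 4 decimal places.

1.3991

Midpoint: k1 = f(s_n, p_n); k2 = f(s_n + h/2, p_n + (h/2)·k1); p_{n+1} = p_n + h·k2.
s=0.000000, p=1.420000:
  k1 = f(0.000000, 1.420000) = -0.120000
  k2 = f(0.045000, 1.414600) = -0.115916
  p ← 1.420000 + 0.09·(-0.115916) = 1.409568
s=0.090000, p=1.409568:
  k1 = f(0.090000, 1.409568) = -0.114829
  k2 = f(0.135000, 1.404400) = -0.116229
  p ← 1.409568 + 0.09·(-0.116229) = 1.399107
p(0.18) ≈ 1.3991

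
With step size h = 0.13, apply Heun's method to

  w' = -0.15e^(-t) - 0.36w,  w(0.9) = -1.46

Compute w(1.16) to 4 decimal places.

-1.3429

Heun: k1 = f(t_n, w_n); k2 = f(t_n + h, w_n + h·k1); w_{n+1} = w_n + (h/2)·(k1 + k2).
t=0.900000, w=-1.460000:
  k1 = f(0.900000, -1.460000) = 0.464615
  k2 = f(1.030000, -1.399600) = 0.450305
  w ← -1.460000 + (0.13/2)·(0.464615 + 0.450305) = -1.400530
t=1.030000, w=-1.400530:
  k1 = f(1.030000, -1.400530) = 0.450640
  k2 = f(1.160000, -1.341947) = 0.436078
  w ← -1.400530 + (0.13/2)·(0.450640 + 0.436078) = -1.342894
w(1.16) ≈ -1.3429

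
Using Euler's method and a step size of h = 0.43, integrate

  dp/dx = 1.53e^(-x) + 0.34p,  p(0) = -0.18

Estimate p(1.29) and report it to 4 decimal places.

Euler: p_{n+1} = p_n + h·f(x_n, p_n).
x=0.000000, p=-0.180000: f=1.468800 → p ← -0.180000 + 0.43·1.468800 = 0.451584
x=0.430000, p=0.451584: f=1.148817 → p ← 0.451584 + 0.43·1.148817 = 0.945576
x=0.860000, p=0.945576: f=0.968934 → p ← 0.945576 + 0.43·0.968934 = 1.362217
p(1.29) ≈ 1.3622

1.3622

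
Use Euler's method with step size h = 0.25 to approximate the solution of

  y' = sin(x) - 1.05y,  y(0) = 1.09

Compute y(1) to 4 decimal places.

Euler: y_{n+1} = y_n + h·f(x_n, y_n).
x=0.000000, y=1.090000: f=-1.144500 → y ← 1.090000 + 0.25·(-1.144500) = 0.803875
x=0.250000, y=0.803875: f=-0.596665 → y ← 0.803875 + 0.25·(-0.596665) = 0.654709
x=0.500000, y=0.654709: f=-0.208019 → y ← 0.654709 + 0.25·(-0.208019) = 0.602704
x=0.750000, y=0.602704: f=0.048799 → y ← 0.602704 + 0.25·0.048799 = 0.614904
y(1) ≈ 0.6149

0.6149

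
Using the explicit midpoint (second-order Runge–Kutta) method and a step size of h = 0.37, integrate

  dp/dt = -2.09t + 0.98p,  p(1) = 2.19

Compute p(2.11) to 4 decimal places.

Midpoint: k1 = f(t_n, p_n); k2 = f(t_n + h/2, p_n + (h/2)·k1); p_{n+1} = p_n + h·k2.
t=1.000000, p=2.190000:
  k1 = f(1.000000, 2.190000) = 0.056200
  k2 = f(1.185000, 2.200397) = -0.320261
  p ← 2.190000 + 0.37·(-0.320261) = 2.071503
t=1.370000, p=2.071503:
  k1 = f(1.370000, 2.071503) = -0.833227
  k2 = f(1.555000, 1.917357) = -1.370941
  p ← 2.071503 + 0.37·(-1.370941) = 1.564255
t=1.740000, p=1.564255:
  k1 = f(1.740000, 1.564255) = -2.103630
  k2 = f(1.925000, 1.175084) = -2.871668
  p ← 1.564255 + 0.37·(-2.871668) = 0.501738
p(2.11) ≈ 0.5017

0.5017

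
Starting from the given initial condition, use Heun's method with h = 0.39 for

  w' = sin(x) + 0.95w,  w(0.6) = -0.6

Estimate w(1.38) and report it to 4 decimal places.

Heun: k1 = f(x_n, w_n); k2 = f(x_n + h, w_n + h·k1); w_{n+1} = w_n + (h/2)·(k1 + k2).
x=0.600000, w=-0.600000:
  k1 = f(0.600000, -0.600000) = -0.005358
  k2 = f(0.990000, -0.602089) = 0.264041
  w ← -0.600000 + (0.39/2)·(-0.005358 + 0.264041) = -0.549557
x=0.990000, w=-0.549557:
  k1 = f(0.990000, -0.549557) = 0.313947
  k2 = f(1.380000, -0.427117) = 0.576092
  w ← -0.549557 + (0.39/2)·(0.313947 + 0.576092) = -0.375999
w(1.38) ≈ -0.3760

-0.3760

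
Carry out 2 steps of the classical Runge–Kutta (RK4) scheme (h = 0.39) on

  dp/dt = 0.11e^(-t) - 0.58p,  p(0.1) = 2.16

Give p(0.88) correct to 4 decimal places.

RK4: k1 = f(t_n, p_n); k2 = f(t_n + h/2, p_n + (h/2)·k1); k3 = f(t_n + h/2, p_n + (h/2)·k2); k4 = f(t_n + h, p_n + h·k3); p_{n+1} = p_n + (h/6)·(k1 + 2k2 + 2k3 + k4).
t=0.100000, p=2.160000:
  k1 = f(0.100000, 2.160000) = -1.153268
  k2 = f(0.295000, 1.935113) = -1.040467
  k3 = f(0.295000, 1.957109) = -1.053225
  k4 = f(0.490000, 1.749242) = -0.947172
  p ← 2.160000 + (0.39/6)·(k1 + 2k2 + 2k3 + k4) = 1.751292
t=0.490000, p=1.751292:
  k1 = f(0.490000, 1.751292) = -0.948360
  k2 = f(0.685000, 1.566361) = -0.853040
  k3 = f(0.685000, 1.584949) = -0.863820
  k4 = f(0.880000, 1.414402) = -0.774727
  p ← 1.751292 + (0.39/6)·(k1 + 2k2 + 2k3 + k4) = 1.416099
p(0.88) ≈ 1.4161

1.4161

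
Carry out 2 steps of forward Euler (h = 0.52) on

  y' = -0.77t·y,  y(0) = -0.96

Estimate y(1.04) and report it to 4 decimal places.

-0.7601

Euler: y_{n+1} = y_n + h·f(t_n, y_n).
t=0.000000, y=-0.960000: f=0.000000 → y ← -0.960000 + 0.52·0.000000 = -0.960000
t=0.520000, y=-0.960000: f=0.384384 → y ← -0.960000 + 0.52·0.384384 = -0.760120
y(1.04) ≈ -0.7601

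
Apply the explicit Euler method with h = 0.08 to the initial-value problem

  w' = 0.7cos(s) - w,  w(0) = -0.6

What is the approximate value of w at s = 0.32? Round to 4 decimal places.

Euler: w_{n+1} = w_n + h·f(s_n, w_n).
s=0.000000, w=-0.600000: f=1.300000 → w ← -0.600000 + 0.08·1.300000 = -0.496000
s=0.080000, w=-0.496000: f=1.193761 → w ← -0.496000 + 0.08·1.193761 = -0.400499
s=0.160000, w=-0.400499: f=1.091558 → w ← -0.400499 + 0.08·1.091558 = -0.313174
s=0.240000, w=-0.313174: f=0.993111 → w ← -0.313174 + 0.08·0.993111 = -0.233726
w(0.32) ≈ -0.2337

-0.2337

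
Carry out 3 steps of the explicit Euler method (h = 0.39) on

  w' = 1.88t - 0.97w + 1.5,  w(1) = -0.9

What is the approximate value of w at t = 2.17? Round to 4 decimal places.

3.1806

Euler: w_{n+1} = w_n + h·f(t_n, w_n).
t=1.000000, w=-0.900000: f=4.253000 → w ← -0.900000 + 0.39·4.253000 = 0.758670
t=1.390000, w=0.758670: f=3.377290 → w ← 0.758670 + 0.39·3.377290 = 2.075813
t=1.780000, w=2.075813: f=2.832861 → w ← 2.075813 + 0.39·2.832861 = 3.180629
w(2.17) ≈ 3.1806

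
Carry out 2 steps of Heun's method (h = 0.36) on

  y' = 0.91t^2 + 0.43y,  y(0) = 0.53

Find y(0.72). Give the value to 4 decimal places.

Heun: k1 = f(t_n, y_n); k2 = f(t_n + h, y_n + h·k1); y_{n+1} = y_n + (h/2)·(k1 + k2).
t=0.000000, y=0.530000:
  k1 = f(0.000000, 0.530000) = 0.227900
  k2 = f(0.360000, 0.612044) = 0.381115
  y ← 0.530000 + (0.36/2)·(0.227900 + 0.381115) = 0.639623
t=0.360000, y=0.639623:
  k1 = f(0.360000, 0.639623) = 0.392974
  k2 = f(0.720000, 0.781093) = 0.807614
  y ← 0.639623 + (0.36/2)·(0.392974 + 0.807614) = 0.855728
y(0.72) ≈ 0.8557

0.8557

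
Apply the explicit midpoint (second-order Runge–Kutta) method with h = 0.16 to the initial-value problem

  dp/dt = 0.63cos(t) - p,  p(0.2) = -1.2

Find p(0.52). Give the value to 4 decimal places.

-0.7132

Midpoint: k1 = f(t_n, p_n); k2 = f(t_n + h/2, p_n + (h/2)·k1); p_{n+1} = p_n + h·k2.
t=0.200000, p=-1.200000:
  k1 = f(0.200000, -1.200000) = 1.817442
  k2 = f(0.280000, -1.054605) = 1.660070
  p ← -1.200000 + 0.16·1.660070 = -0.934389
t=0.360000, p=-0.934389:
  k1 = f(0.360000, -0.934389) = 1.524004
  k2 = f(0.440000, -0.812469) = 1.382462
  p ← -0.934389 + 0.16·1.382462 = -0.713195
p(0.52) ≈ -0.7132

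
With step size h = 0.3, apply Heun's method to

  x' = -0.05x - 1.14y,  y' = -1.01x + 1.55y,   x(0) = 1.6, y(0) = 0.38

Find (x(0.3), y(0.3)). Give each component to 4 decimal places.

1.4999, 0.0236

Heun on (x,y): k1 = f(s_n, state_n); k2 = f(s_n + h, state_n + h·k1); state_{n+1} = state_n + (h/2)·(k1 + k2).
0.000000: (1.600000, 0.380000)
  k1 = (-0.513200, -1.027000)
  predictor → (1.446040, 0.071900)
  k2 = (-0.154268, -1.349055)
  → (1.499880, 0.023592)
(x(0.3), y(0.3)) ≈ (1.4999, 0.0236)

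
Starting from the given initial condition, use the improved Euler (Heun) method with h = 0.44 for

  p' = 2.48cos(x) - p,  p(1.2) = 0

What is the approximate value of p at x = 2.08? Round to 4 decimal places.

Heun: k1 = f(x_n, p_n); k2 = f(x_n + h, p_n + h·k1); p_{n+1} = p_n + (h/2)·(k1 + k2).
x=1.200000, p=0.000000:
  k1 = f(1.200000, 0.000000) = 0.898647
  k2 = f(1.640000, 0.395405) = -0.566893
  p ← 0.000000 + (0.44/2)·(0.898647 + (-0.566893)) = 0.072986
x=1.640000, p=0.072986:
  k1 = f(1.640000, 0.072986) = -0.244474
  k2 = f(2.080000, -0.034583) = -1.174373
  p ← 0.072986 + (0.44/2)·(-0.244474 + (-1.174373)) = -0.239160
p(2.08) ≈ -0.2392

-0.2392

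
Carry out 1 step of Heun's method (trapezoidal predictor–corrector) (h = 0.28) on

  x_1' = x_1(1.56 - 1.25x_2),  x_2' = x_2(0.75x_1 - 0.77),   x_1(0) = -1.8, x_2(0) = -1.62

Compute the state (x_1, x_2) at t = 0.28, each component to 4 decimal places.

-3.9067, -0.8189

Heun on (x_1,x_2): k1 = f(t_n, state_n); k2 = f(t_n + h, state_n + h·k1); state_{n+1} = state_n + (h/2)·(k1 + k2).
0.000000: (-1.800000, -1.620000)
  k1 = (-6.453000, 3.434400)
  predictor → (-3.606840, -0.658368)
  k2 = (-8.594955, 2.287914)
  → (-3.906714, -0.818876)
(x_1(0.28), x_2(0.28)) ≈ (-3.9067, -0.8189)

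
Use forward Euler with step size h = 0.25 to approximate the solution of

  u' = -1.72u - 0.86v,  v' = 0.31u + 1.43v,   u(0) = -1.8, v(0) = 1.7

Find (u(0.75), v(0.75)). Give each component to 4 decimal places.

Euler on (u,v): u_{n+1} = u_n + h·u', v_{n+1} = v_n + h·v'.
0.000000: (-1.800000, 1.700000); f=(1.634000, 1.873000) → (-1.391500, 2.168250)
0.250000: (-1.391500, 2.168250); f=(0.528685, 2.669232) → (-1.259329, 2.835558)
0.500000: (-1.259329, 2.835558); f=(-0.272535, 3.664456) → (-1.327462, 3.751672)
(u(0.75), v(0.75)) ≈ (-1.3275, 3.7517)

-1.3275, 3.7517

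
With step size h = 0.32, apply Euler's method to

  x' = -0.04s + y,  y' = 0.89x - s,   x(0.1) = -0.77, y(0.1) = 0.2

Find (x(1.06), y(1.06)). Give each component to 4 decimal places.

Euler on (x,y): x_{n+1} = x_n + h·x', y_{n+1} = y_n + h·y'.
0.100000: (-0.770000, 0.200000); f=(0.196000, -0.785300) → (-0.707280, -0.051296)
0.420000: (-0.707280, -0.051296); f=(-0.068096, -1.049479) → (-0.729071, -0.387129)
0.740000: (-0.729071, -0.387129); f=(-0.416729, -1.388873) → (-0.862424, -0.831569)
(x(1.06), y(1.06)) ≈ (-0.8624, -0.8316)

-0.8624, -0.8316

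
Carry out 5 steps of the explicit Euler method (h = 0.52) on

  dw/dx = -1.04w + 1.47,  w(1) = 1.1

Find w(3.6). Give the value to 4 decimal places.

Euler: w_{n+1} = w_n + h·f(x_n, w_n).
x=1.000000, w=1.100000: f=0.326000 → w ← 1.100000 + 0.52·0.326000 = 1.269520
x=1.520000, w=1.269520: f=0.149699 → w ← 1.269520 + 0.52·0.149699 = 1.347364
x=2.040000, w=1.347364: f=0.068742 → w ← 1.347364 + 0.52·0.068742 = 1.383109
x=2.560000, w=1.383109: f=0.031566 → w ← 1.383109 + 0.52·0.031566 = 1.399524
x=3.080000, w=1.399524: f=0.014495 → w ← 1.399524 + 0.52·0.014495 = 1.407061
w(3.6) ≈ 1.4071

1.4071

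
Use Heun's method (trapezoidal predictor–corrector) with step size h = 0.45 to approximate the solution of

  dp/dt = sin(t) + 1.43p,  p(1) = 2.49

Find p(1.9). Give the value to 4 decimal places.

Heun: k1 = f(t_n, p_n); k2 = f(t_n + h, p_n + h·k1); p_{n+1} = p_n + (h/2)·(k1 + k2).
t=1.000000, p=2.490000:
  k1 = f(1.000000, 2.490000) = 4.402171
  k2 = f(1.450000, 4.470977) = 7.386210
  p ← 2.490000 + (0.45/2)·(4.402171 + 7.386210) = 5.142386
t=1.450000, p=5.142386:
  k1 = f(1.450000, 5.142386) = 8.346325
  k2 = f(1.900000, 8.898232) = 13.670772
  p ← 5.142386 + (0.45/2)·(8.346325 + 13.670772) = 10.096232
p(1.9) ≈ 10.0962

10.0962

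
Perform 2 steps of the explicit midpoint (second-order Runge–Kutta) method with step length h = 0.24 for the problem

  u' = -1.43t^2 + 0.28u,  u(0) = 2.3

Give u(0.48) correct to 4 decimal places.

Midpoint: k1 = f(t_n, u_n); k2 = f(t_n + h/2, u_n + (h/2)·k1); u_{n+1} = u_n + h·k2.
t=0.000000, u=2.300000:
  k1 = f(0.000000, 2.300000) = 0.644000
  k2 = f(0.120000, 2.377280) = 0.645046
  u ← 2.300000 + 0.24·0.645046 = 2.454811
t=0.240000, u=2.454811:
  k1 = f(0.240000, 2.454811) = 0.604979
  k2 = f(0.360000, 2.527409) = 0.522346
  u ← 2.454811 + 0.24·0.522346 = 2.580174
u(0.48) ≈ 2.5802

2.5802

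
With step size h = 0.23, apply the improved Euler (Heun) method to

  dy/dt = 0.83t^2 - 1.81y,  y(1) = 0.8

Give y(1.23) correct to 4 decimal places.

Heun: k1 = f(t_n, y_n); k2 = f(t_n + h, y_n + h·k1); y_{n+1} = y_n + (h/2)·(k1 + k2).
t=1.000000, y=0.800000:
  k1 = f(1.000000, 0.800000) = -0.618000
  k2 = f(1.230000, 0.657860) = 0.064980
  y ← 0.800000 + (0.23/2)·(-0.618000 + 0.064980) = 0.736403
y(1.23) ≈ 0.7364

0.7364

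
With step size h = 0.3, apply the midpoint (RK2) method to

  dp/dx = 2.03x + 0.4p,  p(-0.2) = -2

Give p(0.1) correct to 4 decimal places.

Midpoint: k1 = f(x_n, p_n); k2 = f(x_n + h/2, p_n + (h/2)·k1); p_{n+1} = p_n + h·k2.
x=-0.200000, p=-2.000000:
  k1 = f(-0.200000, -2.000000) = -1.206000
  k2 = f(-0.050000, -2.180900) = -0.973860
  p ← -2.000000 + 0.3·(-0.973860) = -2.292158
p(0.1) ≈ -2.2922

-2.2922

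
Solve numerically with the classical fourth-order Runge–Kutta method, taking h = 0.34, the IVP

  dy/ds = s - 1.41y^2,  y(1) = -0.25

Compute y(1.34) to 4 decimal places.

0.1392

RK4: k1 = f(s_n, y_n); k2 = f(s_n + h/2, y_n + (h/2)·k1); k3 = f(s_n + h/2, y_n + (h/2)·k2); k4 = f(s_n + h, y_n + h·k3); y_{n+1} = y_n + (h/6)·(k1 + 2k2 + 2k3 + k4).
s=1.000000, y=-0.250000:
  k1 = f(1.000000, -0.250000) = 0.911875
  k2 = f(1.170000, -0.094981) = 1.157280
  k3 = f(1.170000, -0.053262) = 1.166000
  k4 = f(1.340000, 0.146440) = 1.309763
  y ← -0.250000 + (0.34/6)·(k1 + 2k2 + 2k3 + k4) = 0.139198
y(1.34) ≈ 0.1392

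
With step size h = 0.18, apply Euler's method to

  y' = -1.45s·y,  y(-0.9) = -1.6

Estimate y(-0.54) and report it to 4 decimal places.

-2.3471

Euler: y_{n+1} = y_n + h·f(s_n, y_n).
s=-0.900000, y=-1.600000: f=-2.088000 → y ← -1.600000 + 0.18·(-2.088000) = -1.975840
s=-0.720000, y=-1.975840: f=-2.062777 → y ← -1.975840 + 0.18·(-2.062777) = -2.347140
y(-0.54) ≈ -2.3471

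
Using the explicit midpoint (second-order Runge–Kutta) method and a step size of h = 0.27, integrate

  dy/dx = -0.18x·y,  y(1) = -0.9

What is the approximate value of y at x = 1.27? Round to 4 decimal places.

-0.8516

Midpoint: k1 = f(x_n, y_n); k2 = f(x_n + h/2, y_n + (h/2)·k1); y_{n+1} = y_n + h·k2.
x=1.000000, y=-0.900000:
  k1 = f(1.000000, -0.900000) = 0.162000
  k2 = f(1.135000, -0.878130) = 0.179402
  y ← -0.900000 + 0.27·0.179402 = -0.851561
y(1.27) ≈ -0.8516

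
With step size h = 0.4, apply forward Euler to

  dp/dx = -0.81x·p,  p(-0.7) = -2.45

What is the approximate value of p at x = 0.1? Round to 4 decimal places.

Euler: p_{n+1} = p_n + h·f(x_n, p_n).
x=-0.700000, p=-2.450000: f=-1.389150 → p ← -2.450000 + 0.4·(-1.389150) = -3.005660
x=-0.300000, p=-3.005660: f=-0.730375 → p ← -3.005660 + 0.4·(-0.730375) = -3.297810
p(0.1) ≈ -3.2978

-3.2978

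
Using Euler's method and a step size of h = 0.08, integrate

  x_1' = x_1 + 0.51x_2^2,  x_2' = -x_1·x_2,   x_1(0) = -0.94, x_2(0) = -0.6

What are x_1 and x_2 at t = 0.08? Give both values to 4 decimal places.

Euler on (x_1,x_2): x_1_{n+1} = x_1_n + h·x_1', x_2_{n+1} = x_2_n + h·x_2'.
0.000000: (-0.940000, -0.600000); f=(-0.756400, -0.564000) → (-1.000512, -0.645120)
(x_1(0.08), x_2(0.08)) ≈ (-1.0005, -0.6451)

-1.0005, -0.6451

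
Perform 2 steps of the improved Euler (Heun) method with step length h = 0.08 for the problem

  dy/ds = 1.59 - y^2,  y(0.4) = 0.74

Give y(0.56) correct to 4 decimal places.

Heun: k1 = f(s_n, y_n); k2 = f(s_n + h, y_n + h·k1); y_{n+1} = y_n + (h/2)·(k1 + k2).
s=0.400000, y=0.740000:
  k1 = f(0.400000, 0.740000) = 1.042400
  k2 = f(0.480000, 0.823392) = 0.912026
  y ← 0.740000 + (0.08/2)·(1.042400 + 0.912026) = 0.818177
s=0.480000, y=0.818177:
  k1 = f(0.480000, 0.818177) = 0.920586
  k2 = f(0.560000, 0.891824) = 0.794650
  y ← 0.818177 + (0.08/2)·(0.920586 + 0.794650) = 0.886786
y(0.56) ≈ 0.8868

0.8868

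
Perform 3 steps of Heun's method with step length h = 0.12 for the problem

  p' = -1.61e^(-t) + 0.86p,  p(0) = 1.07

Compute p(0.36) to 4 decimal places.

0.8811

Heun: k1 = f(t_n, p_n); k2 = f(t_n + h, p_n + h·k1); p_{n+1} = p_n + (h/2)·(k1 + k2).
t=0.000000, p=1.070000:
  k1 = f(0.000000, 1.070000) = -0.689800
  k2 = f(0.120000, 0.987224) = -0.578929
  p ← 1.070000 + (0.12/2)·(-0.689800 + (-0.578929)) = 0.993876
t=0.120000, p=0.993876:
  k1 = f(0.120000, 0.993876) = -0.573208
  k2 = f(0.240000, 0.925091) = -0.470892
  p ← 0.993876 + (0.12/2)·(-0.573208 + (-0.470892)) = 0.931230
t=0.240000, p=0.931230:
  k1 = f(0.240000, 0.931230) = -0.465613
  k2 = f(0.360000, 0.875357) = -0.370452
  p ← 0.931230 + (0.12/2)·(-0.465613 + (-0.370452)) = 0.881066
p(0.36) ≈ 0.8811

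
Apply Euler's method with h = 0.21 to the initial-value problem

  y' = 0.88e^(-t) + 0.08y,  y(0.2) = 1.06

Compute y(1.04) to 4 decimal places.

1.6006

Euler: y_{n+1} = y_n + h·f(t_n, y_n).
t=0.200000, y=1.060000: f=0.805283 → y ← 1.060000 + 0.21·0.805283 = 1.229109
t=0.410000, y=1.229109: f=0.682341 → y ← 1.229109 + 0.21·0.682341 = 1.372401
t=0.620000, y=1.372401: f=0.583183 → y ← 1.372401 + 0.21·0.583183 = 1.494870
t=0.830000, y=1.494870: f=0.503313 → y ← 1.494870 + 0.21·0.503313 = 1.600565
y(1.04) ≈ 1.6006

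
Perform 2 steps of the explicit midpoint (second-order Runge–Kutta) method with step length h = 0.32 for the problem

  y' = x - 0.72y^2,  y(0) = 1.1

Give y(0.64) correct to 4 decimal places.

Midpoint: k1 = f(x_n, y_n); k2 = f(x_n + h/2, y_n + (h/2)·k1); y_{n+1} = y_n + h·k2.
x=0.000000, y=1.100000:
  k1 = f(0.000000, 1.100000) = -0.871200
  k2 = f(0.160000, 0.960608) = -0.504393
  y ← 1.100000 + 0.32·(-0.504393) = 0.938594
x=0.320000, y=0.938594:
  k1 = f(0.320000, 0.938594) = -0.314291
  k2 = f(0.480000, 0.888308) = -0.088145
  y ← 0.938594 + 0.32·(-0.088145) = 0.910388
y(0.64) ≈ 0.9104

0.9104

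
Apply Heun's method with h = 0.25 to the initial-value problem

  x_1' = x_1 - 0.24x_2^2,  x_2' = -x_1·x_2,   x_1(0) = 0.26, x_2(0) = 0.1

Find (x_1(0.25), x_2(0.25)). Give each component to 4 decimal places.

0.3325, 0.0930

Heun on (x_1,x_2): k1 = f(x_n, state_n); k2 = f(x_n + h, state_n + h·k1); state_{n+1} = state_n + (h/2)·(k1 + k2).
0.000000: (0.260000, 0.100000)
  k1 = (0.257600, -0.026000)
  predictor → (0.324400, 0.093500)
  k2 = (0.322302, -0.030331)
  → (0.332488, 0.092959)
(x_1(0.25), x_2(0.25)) ≈ (0.3325, 0.0930)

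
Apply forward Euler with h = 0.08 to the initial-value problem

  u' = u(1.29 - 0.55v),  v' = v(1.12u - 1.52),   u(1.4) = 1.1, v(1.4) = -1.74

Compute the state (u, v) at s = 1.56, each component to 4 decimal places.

Euler on (u,v): u_{n+1} = u_n + h·u', v_{n+1} = v_n + h·v'.
1.400000: (1.100000, -1.740000); f=(2.471700, 0.501120) → (1.297736, -1.699910)
1.480000: (1.297736, -1.699910); f=(2.887399, 0.113105) → (1.528728, -1.690862)
(u(1.56), v(1.56)) ≈ (1.5287, -1.6909)

1.5287, -1.6909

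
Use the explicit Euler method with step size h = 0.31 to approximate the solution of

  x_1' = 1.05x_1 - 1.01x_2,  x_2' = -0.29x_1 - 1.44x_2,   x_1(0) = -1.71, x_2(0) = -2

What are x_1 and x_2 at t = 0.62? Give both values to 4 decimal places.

-1.8758, -0.3804

Euler on (x_1,x_2): x_1_{n+1} = x_1_n + h·x_1', x_2_{n+1} = x_2_n + h·x_2'.
0.000000: (-1.710000, -2.000000); f=(0.224500, 3.375900) → (-1.640405, -0.953471)
0.310000: (-1.640405, -0.953471); f=(-0.759420, 1.848716) → (-1.875825, -0.380369)
(x_1(0.62), x_2(0.62)) ≈ (-1.8758, -0.3804)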